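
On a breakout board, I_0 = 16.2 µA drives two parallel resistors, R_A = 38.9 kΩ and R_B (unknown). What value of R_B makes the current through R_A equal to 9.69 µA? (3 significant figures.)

In a two-way split, I_A/I_0 = R_B/(R_A + R_B).
9.69/16.2 = R_B/(R_A + R_B) → R_B = R_A · (0.5981)/(1 − 0.5981) = 38.9 × 1.488 = 57.90 kΩ.

R_B ≈ 57.9 kΩ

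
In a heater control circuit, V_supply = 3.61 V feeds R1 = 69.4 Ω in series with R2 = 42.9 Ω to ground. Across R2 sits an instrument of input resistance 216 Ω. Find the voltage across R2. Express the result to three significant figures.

The load sits in parallel with R2, giving an effective lower resistance R2' = R2·R_L/(R2+R_L) = 35.79 Ω.
Then V_out = V_supply · R2'/(R1 + R2') = 3.61 × 35.79/105.2 = 1.228 V.

V_out ≈ 1.23 V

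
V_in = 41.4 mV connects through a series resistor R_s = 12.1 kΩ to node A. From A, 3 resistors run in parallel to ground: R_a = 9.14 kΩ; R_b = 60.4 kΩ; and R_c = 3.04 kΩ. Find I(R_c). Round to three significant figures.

I ≈ 2.09 µA

Combine the parallel branches: R_p = (1/9.14 + 1/60.4 + 1/3.04)⁻¹ = 2.198 kΩ.
V_A by voltage divider: V_A = 41.4 × 2.198/(12.1 + 2.198) = 6.365 mV.
Branch current I = V_A/R_c = 6.365/3.04 = 2.094 µA.
(Check via current divider: I_total = 2.895 µA; share G_k/ΣG = 0.7231 → same result.)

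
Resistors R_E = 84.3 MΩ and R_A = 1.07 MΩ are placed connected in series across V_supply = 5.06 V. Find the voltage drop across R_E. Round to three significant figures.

ΣR = 84.3 + 1.07 = 85.37 MΩ.
Voltage divider: V = V_supply · (84.30 / 85.37) = 5.06 × 0.9875 = 4.997 V.

V ≈ 5.00 V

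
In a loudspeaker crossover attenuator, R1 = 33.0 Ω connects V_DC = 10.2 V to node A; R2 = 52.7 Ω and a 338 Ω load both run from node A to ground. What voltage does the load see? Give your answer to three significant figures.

First combine the lower leg with the load: R2 ‖ R_L = 45.59 Ω.
Then V_out = V_DC · R2'/(R1 + R2') = 10.2 × 45.59/78.59 = 5.917 V.

V_out ≈ 5.92 V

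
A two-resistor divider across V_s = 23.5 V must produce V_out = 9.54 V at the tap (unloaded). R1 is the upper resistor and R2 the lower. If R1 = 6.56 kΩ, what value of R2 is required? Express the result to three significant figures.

R2 ≈ 4.48 kΩ

Required fraction k = V_out/V_s = 0.4060.
So R2 = R1 · V_out/(V_s − V_out) = 6.56 × 9.54/(23.5 − 9.54) = 6.56 × 0.6834 = 4.483 kΩ.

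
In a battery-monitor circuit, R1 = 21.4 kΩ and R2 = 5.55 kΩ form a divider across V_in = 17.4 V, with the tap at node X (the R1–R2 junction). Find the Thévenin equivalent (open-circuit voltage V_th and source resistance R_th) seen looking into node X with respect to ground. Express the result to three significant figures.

V_th is the unloaded tap voltage: V_in · R2/(R1+R2) = 17.4 × 0.2059 = 3.583 V.
Looking into X with the source shorted: R_th = R1·R2/(R1+R2) = 21.40 × 5.55/26.95 = 4.407 kΩ.

V_th ≈ 3.58 V, R_th ≈ 4.41 kΩ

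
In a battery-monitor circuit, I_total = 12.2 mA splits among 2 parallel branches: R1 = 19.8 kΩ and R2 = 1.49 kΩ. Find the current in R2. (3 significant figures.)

Two-branch current divider: I_k = I_total · R_other/(R_1 + R_2).
I(R2) = 12.2 × 19.8/(19.8 + 1.49) = 12.2 × 0.9300 = 11.35 mA.

I ≈ 11.3 mA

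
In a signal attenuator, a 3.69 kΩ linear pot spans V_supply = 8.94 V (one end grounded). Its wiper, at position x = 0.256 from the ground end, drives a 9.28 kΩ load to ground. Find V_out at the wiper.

V_out ≈ 2.13 V

Split the track: R_lower = x·R_p = 0.9446 kΩ, R_upper = (1−x)·R_p = 2.745 kΩ.
Lower segment in parallel with the load: 0.9446 ‖ 9.28 = 0.8574 kΩ.
Loaded-divider output: V_out = 8.94 × 0.2380 = 2.128 V.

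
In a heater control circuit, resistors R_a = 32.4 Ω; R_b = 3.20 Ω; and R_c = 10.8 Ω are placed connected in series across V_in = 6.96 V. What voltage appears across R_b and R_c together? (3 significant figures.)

V ≈ 2.10 V

Total series resistance ΣR = 32.4 + 3.20 + 10.8 = 46.40 Ω.
R_{R_b..R_c} = 3.20 + 10.8 = 14.00 Ω.
By the voltage-divider rule, V = 6.96 × 14.00/46.40 = 2.100 V.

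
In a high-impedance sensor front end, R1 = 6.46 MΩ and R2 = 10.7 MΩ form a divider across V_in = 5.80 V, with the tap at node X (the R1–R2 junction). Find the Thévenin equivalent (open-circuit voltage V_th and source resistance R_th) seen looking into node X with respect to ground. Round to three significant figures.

With X open, the divider is unloaded: V_th = 5.80 × 10.7/17.16 = 3.617 V.
Zeroing V_in shorts the top of R1 to ground, so R_th = R1 ‖ R2 = 4.028 MΩ.

V_th ≈ 3.62 V, R_th ≈ 4.03 MΩ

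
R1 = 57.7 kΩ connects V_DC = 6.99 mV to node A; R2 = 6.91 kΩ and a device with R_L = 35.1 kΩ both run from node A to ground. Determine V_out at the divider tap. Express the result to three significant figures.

V_out ≈ 0.636 mV

The load sits in parallel with R2, giving an effective lower resistance R2' = R2·R_L/(R2+R_L) = 5.773 kΩ.
Then V_out = V_DC · R2'/(R1 + R2') = 6.99 × 5.773/63.47 = 0.6358 mV.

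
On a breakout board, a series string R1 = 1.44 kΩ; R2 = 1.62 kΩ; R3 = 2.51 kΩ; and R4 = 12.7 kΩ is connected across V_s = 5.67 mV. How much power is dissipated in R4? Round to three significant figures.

ΣR = 18.27 kΩ → I = 5.67/18.27 = 0.3103 µA.
V(R4) = I·R = 3.941 mV; P = V·I = 3.941 × 0.3103 = 1.223 nW.

P ≈ 1.22 nW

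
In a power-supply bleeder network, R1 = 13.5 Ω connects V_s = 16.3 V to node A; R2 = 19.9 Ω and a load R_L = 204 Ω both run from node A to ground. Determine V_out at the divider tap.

V_out ≈ 9.34 V

The load sits in parallel with R2, giving an effective lower resistance R2' = R2·R_L/(R2+R_L) = 18.13 Ω.
Now apply the divider: V_out = 16.3 × 0.5732 = 9.343 V.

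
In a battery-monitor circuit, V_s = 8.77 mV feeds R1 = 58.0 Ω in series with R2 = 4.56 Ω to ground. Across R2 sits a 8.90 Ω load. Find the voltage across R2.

V_out ≈ 0.433 mV

R2 ‖ R_L = (4.56 × 8.90)/(4.56 + 8.90) = 3.015 Ω.
Voltage divider with the loaded lower leg: V_out = 8.77 × 3.015/(58.0 + 3.015) = 8.77 × 0.04942 = 0.4334 mV.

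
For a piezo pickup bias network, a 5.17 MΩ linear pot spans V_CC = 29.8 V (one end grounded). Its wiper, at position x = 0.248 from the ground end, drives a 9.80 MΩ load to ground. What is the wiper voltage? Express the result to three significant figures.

V_out ≈ 6.73 V

Split the track: R_lower = x·R_p = 1.282 MΩ, R_upper = (1−x)·R_p = 3.888 MΩ.
(x·R_p) ‖ R_L = 1.134 MΩ.
Loaded-divider output: V_out = 29.8 × 0.2258 = 6.728 V.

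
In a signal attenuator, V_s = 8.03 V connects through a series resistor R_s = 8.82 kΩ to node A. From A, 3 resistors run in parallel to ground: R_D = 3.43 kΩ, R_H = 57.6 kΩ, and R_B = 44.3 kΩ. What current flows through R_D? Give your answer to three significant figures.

Equivalent of the parallel group: R_p = 3.017 kΩ.
V_A = 8.03 × 3.017/11.84 = 2.047 V.
I(R_D) = V_A / R_D = 2.047/3.43 = 0.5967 mA.

I ≈ 0.597 mA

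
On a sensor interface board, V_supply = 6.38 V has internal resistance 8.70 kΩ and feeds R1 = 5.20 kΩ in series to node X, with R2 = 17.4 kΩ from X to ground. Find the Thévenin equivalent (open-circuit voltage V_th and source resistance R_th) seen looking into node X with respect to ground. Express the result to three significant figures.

V_th ≈ 3.55 V, R_th ≈ 7.73 kΩ

R1' = 8.70 + 5.20 = 13.90 kΩ (source resistance + R1).
V_th is the unloaded tap voltage: V_supply · R2/(R1'+R2) = 6.38 × 0.5559 = 3.547 V.
With V_supply suppressed (replaced by a short), R_th = R1' ‖ R2 = (13.90 × 17.4)/(13.90 + 17.4) = 7.727 kΩ.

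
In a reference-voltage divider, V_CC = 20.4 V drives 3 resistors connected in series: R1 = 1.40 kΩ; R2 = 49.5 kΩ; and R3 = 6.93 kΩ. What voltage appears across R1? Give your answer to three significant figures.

V ≈ 0.494 V

Total series resistance ΣR = 1.40 + 49.5 + 6.93 = 57.83 kΩ.
V = V_CC · R/ΣR = 20.4 × 0.02421 = 0.4939 V.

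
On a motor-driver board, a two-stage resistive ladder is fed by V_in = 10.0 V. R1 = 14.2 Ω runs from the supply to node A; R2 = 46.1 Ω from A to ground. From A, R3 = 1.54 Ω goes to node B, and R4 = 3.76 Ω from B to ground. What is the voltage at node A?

V_A ≈ 2.51 V

Looking into the second stage from A: R3 + R4 = 5.300 Ω appears in parallel with R2.
Effective lower resistance at A: R2 ‖ 5.300 = 4.754 Ω.
So V_A = 10.0 × 0.2508 = 2.508 V.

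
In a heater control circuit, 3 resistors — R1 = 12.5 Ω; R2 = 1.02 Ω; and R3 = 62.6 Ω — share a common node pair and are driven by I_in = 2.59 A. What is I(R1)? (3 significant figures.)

I ≈ 0.192 A

ΣG = 1/12.5 + 1/1.02 + 1/62.6 = 1.076.
Current divider: I(R1) = I_in · G_k/ΣG = 2.59 × (0.08000/1.076) = 2.59 × 0.07432 = 0.1925 A.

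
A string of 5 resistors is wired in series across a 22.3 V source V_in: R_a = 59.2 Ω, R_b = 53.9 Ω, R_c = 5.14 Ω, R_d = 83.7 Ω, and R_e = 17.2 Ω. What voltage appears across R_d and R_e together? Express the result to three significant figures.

Series total: ΣR = 59.2 + 53.9 + 5.14 + 83.7 + 17.2 = 219.1 Ω.
R_{R_d..R_e} = 83.7 + 17.2 = 100.9 Ω.
By the voltage-divider rule, V = 22.3 × 100.9/219.1 = 10.27 V.

V ≈ 10.3 V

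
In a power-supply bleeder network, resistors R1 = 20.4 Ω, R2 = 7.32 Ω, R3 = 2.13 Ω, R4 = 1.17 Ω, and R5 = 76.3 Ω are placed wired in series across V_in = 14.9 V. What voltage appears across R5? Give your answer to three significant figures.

ΣR = 20.4 + 7.32 + 2.13 + 1.17 + 76.3 = 107.3 Ω.
Voltage divider: V = V_in · (76.30 / 107.3) = 14.9 × 0.7110 = 10.59 V.

V ≈ 10.6 V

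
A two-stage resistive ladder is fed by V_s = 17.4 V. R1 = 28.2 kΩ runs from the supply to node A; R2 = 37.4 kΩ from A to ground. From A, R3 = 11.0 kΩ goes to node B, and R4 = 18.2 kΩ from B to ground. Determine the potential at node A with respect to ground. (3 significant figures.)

V_A ≈ 6.40 V

The second stage (R3 + R4 = 29.20 kΩ) loads node A in parallel with R2.
R2 ‖ (R3+R4) = 16.40 kΩ.
First divider: V_A = V_s · 16.40/(28.2 + 16.40) = 6.398 V.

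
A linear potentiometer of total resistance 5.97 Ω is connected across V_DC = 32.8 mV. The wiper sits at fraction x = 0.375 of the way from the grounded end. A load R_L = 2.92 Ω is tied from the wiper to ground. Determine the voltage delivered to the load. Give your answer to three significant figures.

V_out ≈ 8.32 mV

Lower segment x·R_p = 2.239 Ω; upper segment (1−x)·R_p = 3.731 Ω.
Lower segment in parallel with the load: 2.239 ‖ 2.92 = 1.267 Ω.
Loaded-divider output: V_out = 32.8 × 0.2535 = 8.315 mV.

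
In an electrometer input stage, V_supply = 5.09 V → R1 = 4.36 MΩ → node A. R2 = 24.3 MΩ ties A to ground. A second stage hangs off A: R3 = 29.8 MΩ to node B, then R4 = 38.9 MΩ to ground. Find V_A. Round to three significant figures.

Looking into the second stage from A: R3 + R4 = 68.70 MΩ appears in parallel with R2.
R2 ‖ (R3+R4) = 17.95 MΩ.
V_A = 5.09 × 17.95/(4.36 + 17.95) = 4.095 V.

V_A ≈ 4.10 V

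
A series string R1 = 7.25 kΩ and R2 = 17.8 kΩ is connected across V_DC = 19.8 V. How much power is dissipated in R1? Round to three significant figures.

P ≈ 4.53 mW

ΣR = 25.05 kΩ → I = 19.8/25.05 = 0.7904 mA.
V(R1) = I·R = 5.731 V; P = V·I = 5.731 × 0.7904 = 4.530 mW.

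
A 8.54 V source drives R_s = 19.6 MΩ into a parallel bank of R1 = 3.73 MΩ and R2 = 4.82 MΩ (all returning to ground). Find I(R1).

Parallel bank: R_p = 1/(1/3.73 + 1/4.82) = 2.103 MΩ.
V_A = 8.54 × 2.103/21.70 = 0.8274 V.
I(R1) = V_A / R1 = 0.8274/3.73 = 0.2218 µA.

I ≈ 0.222 µA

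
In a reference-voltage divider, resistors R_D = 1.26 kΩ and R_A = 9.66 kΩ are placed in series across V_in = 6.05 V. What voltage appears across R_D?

Total series resistance ΣR = 1.26 + 9.66 = 10.92 kΩ.
By the voltage-divider rule, V = 6.05 × 1.260/10.92 = 0.6981 V.

V ≈ 0.698 V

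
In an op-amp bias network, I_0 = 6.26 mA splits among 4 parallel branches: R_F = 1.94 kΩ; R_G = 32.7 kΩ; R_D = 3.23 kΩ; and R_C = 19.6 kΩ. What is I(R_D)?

I ≈ 2.14 mA

ΣG = 1/1.94 + 1/32.7 + 1/3.23 + 1/19.6 = 0.9067.
By the current-divider rule, I = I_0 · G_k/ΣG = 6.26 × 0.3415 = 2.138 mA.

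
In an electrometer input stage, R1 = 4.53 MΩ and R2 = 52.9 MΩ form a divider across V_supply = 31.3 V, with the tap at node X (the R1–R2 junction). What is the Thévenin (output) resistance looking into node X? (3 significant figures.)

Zeroing V_supply shorts the top of R1 to ground, so R_th = R1 ‖ R2 = 4.173 MΩ.

R_th ≈ 4.17 MΩ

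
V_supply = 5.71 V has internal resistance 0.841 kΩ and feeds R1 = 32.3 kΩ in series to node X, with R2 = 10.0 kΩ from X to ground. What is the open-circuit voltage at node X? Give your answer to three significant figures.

R1' = 0.841 + 32.3 = 33.14 kΩ (source resistance + R1).
V_th is the unloaded tap voltage: V_supply · R2/(R1'+R2) = 5.71 × 0.2318 = 1.324 V.

V_th ≈ 1.32 V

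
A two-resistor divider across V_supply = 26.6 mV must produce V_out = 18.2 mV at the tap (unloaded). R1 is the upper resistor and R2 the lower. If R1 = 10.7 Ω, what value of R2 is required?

R2 ≈ 23.2 Ω

The divider ratio is R2/(R1+R2) = 18.2/26.6 = 0.6842.
Rearranging, R2 = R1·k/(1−k) = 10.7 × 2.167 = 23.18 Ω.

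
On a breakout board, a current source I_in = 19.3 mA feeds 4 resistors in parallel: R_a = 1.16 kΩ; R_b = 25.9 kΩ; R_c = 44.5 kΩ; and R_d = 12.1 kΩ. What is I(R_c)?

Conductances: ΣG = 1/1.16 + 1/25.9 + 1/44.5 + 1/12.1 = 1.006 (1/kΩ).
R_c takes the fraction G_k/ΣG = 0.02247/1.006 = 0.02234, so I = 19.3 × 0.02234 = 0.4312 mA.

I ≈ 0.431 mA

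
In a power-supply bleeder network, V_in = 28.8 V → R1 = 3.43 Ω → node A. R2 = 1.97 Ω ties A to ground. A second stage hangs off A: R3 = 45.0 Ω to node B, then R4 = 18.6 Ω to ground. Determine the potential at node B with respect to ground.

V_B ≈ 3.01 V

Looking into the second stage from A: R3 + R4 = 63.60 Ω appears in parallel with R2.
Effective lower resistance at A: R2 ‖ 63.60 = 1.911 Ω.
So V_A = 28.8 × 0.3578 = 10.30 V.
V_B = V_A × 0.2925 = 3.013 V.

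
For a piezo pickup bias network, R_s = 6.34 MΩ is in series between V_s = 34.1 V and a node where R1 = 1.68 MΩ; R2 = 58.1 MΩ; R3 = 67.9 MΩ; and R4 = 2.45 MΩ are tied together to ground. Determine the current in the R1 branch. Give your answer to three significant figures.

I ≈ 2.68 µA

Combine the parallel branches: R_p = (1/1.68 + 1/58.1 + 1/67.9 + 1/2.45)⁻¹ = 0.9659 MΩ.
Node voltage V_A = V_s · R_p/(R_s + R_p) = 34.1 × 0.1322 = 4.508 V.
Branch current I = V_A/R1 = 4.508/1.68 = 2.683 µA.
(Check via current divider: I_total = 4.667 µA; share G_k/ΣG = 0.5749 → same result.)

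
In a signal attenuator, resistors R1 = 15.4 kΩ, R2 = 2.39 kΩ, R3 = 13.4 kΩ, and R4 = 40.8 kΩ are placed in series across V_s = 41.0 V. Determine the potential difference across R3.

Series total: ΣR = 15.4 + 2.39 + 13.4 + 40.8 = 71.99 kΩ.
By the voltage-divider rule, V = 41.0 × 13.40/71.99 = 7.632 V.

V ≈ 7.63 V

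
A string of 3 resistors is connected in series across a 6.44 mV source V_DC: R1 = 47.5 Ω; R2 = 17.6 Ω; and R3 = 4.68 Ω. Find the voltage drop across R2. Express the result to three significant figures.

V ≈ 1.62 mV

Total series resistance ΣR = 47.5 + 17.6 + 4.68 = 69.78 Ω.
Voltage divider: V = V_DC · (17.60 / 69.78) = 6.44 × 0.2522 = 1.624 mV.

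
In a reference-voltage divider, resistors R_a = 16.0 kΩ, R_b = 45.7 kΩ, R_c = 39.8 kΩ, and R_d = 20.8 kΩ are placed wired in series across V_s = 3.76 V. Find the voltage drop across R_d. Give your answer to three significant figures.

V ≈ 0.639 V

Total series resistance ΣR = 16.0 + 45.7 + 39.8 + 20.8 = 122.3 kΩ.
V = V_s · R/ΣR = 3.76 × 0.1701 = 0.6395 V.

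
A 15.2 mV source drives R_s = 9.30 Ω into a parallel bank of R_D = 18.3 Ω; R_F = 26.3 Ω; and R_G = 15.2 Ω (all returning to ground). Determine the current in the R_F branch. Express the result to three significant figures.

I ≈ 0.234 mA

Equivalent of the parallel group: R_p = 6.311 Ω.
V_A by voltage divider: V_A = 15.2 × 6.311/(9.30 + 6.311) = 6.145 mV.
I(R_F) = V_A / R_F = 6.145/26.3 = 0.2336 mA.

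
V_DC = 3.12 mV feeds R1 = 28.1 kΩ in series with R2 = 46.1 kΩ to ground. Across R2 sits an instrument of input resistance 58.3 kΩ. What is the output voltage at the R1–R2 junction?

V_out ≈ 1.49 mV

First combine the lower leg with the load: R2 ‖ R_L = 25.74 kΩ.
Now apply the divider: V_out = 3.12 × 0.4781 = 1.492 mV.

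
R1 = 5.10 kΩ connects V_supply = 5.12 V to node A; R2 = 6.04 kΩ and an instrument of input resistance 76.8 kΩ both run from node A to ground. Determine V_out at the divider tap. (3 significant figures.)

V_out ≈ 2.68 V

The load sits in parallel with R2, giving an effective lower resistance R2' = R2·R_L/(R2+R_L) = 5.600 kΩ.
Now apply the divider: V_out = 5.12 × 0.5233 = 2.680 V.
(Unloaded it would be 2.78 V; the load pulls it down.)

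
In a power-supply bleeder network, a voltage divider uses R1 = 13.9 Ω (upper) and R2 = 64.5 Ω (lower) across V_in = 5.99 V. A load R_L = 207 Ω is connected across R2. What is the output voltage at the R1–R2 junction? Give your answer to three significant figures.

R2 ‖ R_L = (64.5 × 207)/(64.5 + 207) = 49.18 Ω.
Then V_out = V_in · R2'/(R1 + R2') = 5.99 × 49.18/63.08 = 4.670 V.

V_out ≈ 4.67 V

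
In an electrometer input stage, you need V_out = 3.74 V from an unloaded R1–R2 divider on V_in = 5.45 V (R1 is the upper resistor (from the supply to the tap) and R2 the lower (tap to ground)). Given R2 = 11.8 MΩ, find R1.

V_out/V_in = R2/(R1+R2) = 0.6862.
So R1 = R2 · (V_in/V_out − 1) = 11.8 × (5.45/3.74 − 1) = 11.8 × 0.4572 = 5.395 MΩ.

R1 ≈ 5.40 MΩ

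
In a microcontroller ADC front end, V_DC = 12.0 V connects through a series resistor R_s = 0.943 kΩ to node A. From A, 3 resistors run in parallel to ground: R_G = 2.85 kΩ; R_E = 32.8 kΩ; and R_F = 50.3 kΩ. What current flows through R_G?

Combine the parallel branches: R_p = (1/2.85 + 1/32.8 + 1/50.3)⁻¹ = 2.492 kΩ.
V_A by voltage divider: V_A = 12.0 × 2.492/(0.943 + 2.492) = 8.706 V.
I(R_G) = V_A / R_G = 8.706/2.85 = 3.055 mA.

I ≈ 3.05 mA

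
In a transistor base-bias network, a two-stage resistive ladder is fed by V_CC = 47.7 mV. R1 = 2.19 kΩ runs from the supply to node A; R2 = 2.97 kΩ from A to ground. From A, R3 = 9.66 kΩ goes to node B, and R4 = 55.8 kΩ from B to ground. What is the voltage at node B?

Node A sees R2 in parallel with the series input of stage 2, R3 + R4 = 65.46 kΩ.
Effective lower resistance at A: R2 ‖ 65.46 = 2.841 kΩ.
V_A = 47.7 × 2.841/(2.19 + 2.841) = 26.94 mV.
V_B = V_A × 0.8524 = 22.96 mV.

V_B ≈ 23.0 mV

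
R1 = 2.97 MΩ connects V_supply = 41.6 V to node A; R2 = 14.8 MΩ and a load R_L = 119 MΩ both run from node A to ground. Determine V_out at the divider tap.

V_out ≈ 33.9 V

First combine the lower leg with the load: R2 ‖ R_L = 13.16 MΩ.
Now apply the divider: V_out = 41.6 × 0.8159 = 33.94 V.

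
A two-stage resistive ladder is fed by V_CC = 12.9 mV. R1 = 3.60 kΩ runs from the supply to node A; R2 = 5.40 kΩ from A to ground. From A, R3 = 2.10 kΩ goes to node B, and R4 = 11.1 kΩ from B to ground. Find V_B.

The second stage (R3 + R4 = 13.20 kΩ) loads node A in parallel with R2.
Effective lower resistance at A: R2 ‖ 13.20 = 3.832 kΩ.
V_A = 12.9 × 3.832/(3.60 + 3.832) = 6.652 mV.
Then the unloaded second divider: V_B = V_A × R4/(R3+R4) = 6.652 × 0.8409 = 5.593 mV.

V_B ≈ 5.59 mV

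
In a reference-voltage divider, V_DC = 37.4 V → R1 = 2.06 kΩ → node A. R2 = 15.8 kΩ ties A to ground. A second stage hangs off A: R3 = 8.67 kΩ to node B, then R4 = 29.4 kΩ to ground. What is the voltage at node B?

Node A sees R2 in parallel with the series input of stage 2, R3 + R4 = 38.07 kΩ.
Effective lower resistance at A: R2 ‖ 38.07 = 11.17 kΩ.
V_A = 37.4 × 11.17/(2.06 + 11.17) = 31.57 V.
Then the unloaded second divider: V_B = V_A × R4/(R3+R4) = 31.57 × 0.7723 = 24.38 V.

V_B ≈ 24.4 V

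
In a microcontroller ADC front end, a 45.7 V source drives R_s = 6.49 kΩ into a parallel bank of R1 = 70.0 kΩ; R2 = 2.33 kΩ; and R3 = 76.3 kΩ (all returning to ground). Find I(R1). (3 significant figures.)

I ≈ 0.165 mA

Parallel bank: R_p = 1/(1/70.0 + 1/2.33 + 1/76.3) = 2.190 kΩ.
V_A by voltage divider: V_A = 45.7 × 2.190/(6.49 + 2.190) = 11.53 V.
I(R1) = V_A / R1 = 11.53/70.0 = 0.1647 mA.
(Check via current divider: I_total = 5.265 mA; share G_k/ΣG = 0.03129 → same result.)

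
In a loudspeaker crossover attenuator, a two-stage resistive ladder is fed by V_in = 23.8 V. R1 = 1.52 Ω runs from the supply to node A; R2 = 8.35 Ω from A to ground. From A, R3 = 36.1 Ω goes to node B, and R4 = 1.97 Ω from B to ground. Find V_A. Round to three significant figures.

Node A sees R2 in parallel with the series input of stage 2, R3 + R4 = 38.07 Ω.
Effective lower resistance at A: R2 ‖ 38.07 = 6.848 Ω.
So V_A = 23.8 × 0.8184 = 19.48 V.

V_A ≈ 19.5 V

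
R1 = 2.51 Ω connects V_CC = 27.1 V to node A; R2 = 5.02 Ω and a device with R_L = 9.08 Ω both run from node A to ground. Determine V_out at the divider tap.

R2 ‖ R_L = (5.02 × 9.08)/(5.02 + 9.08) = 3.233 Ω.
Now apply the divider: V_out = 27.1 × 0.5629 = 15.26 V.

V_out ≈ 15.3 V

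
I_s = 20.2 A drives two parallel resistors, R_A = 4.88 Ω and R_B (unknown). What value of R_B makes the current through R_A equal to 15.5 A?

Two-branch current divider: I_A = I_s · R_B/(R_A + R_B).
With f = 0.7673, R_B = R_A · f/(1−f) = 4.88 × 3.298 = 16.09 Ω.

R_B ≈ 16.1 Ω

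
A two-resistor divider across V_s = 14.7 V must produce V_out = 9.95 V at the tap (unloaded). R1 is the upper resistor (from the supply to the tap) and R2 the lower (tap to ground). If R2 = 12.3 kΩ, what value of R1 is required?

The divider ratio is R2/(R1+R2) = 9.95/14.7 = 0.6769.
So R1 = R2 · (V_s/V_out − 1) = 12.3 × (14.7/9.95 − 1) = 12.3 × 0.4774 = 5.872 kΩ.

R1 ≈ 5.87 kΩ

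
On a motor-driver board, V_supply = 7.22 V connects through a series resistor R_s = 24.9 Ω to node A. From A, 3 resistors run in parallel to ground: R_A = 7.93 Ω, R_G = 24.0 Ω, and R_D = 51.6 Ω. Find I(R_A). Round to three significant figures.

Equivalent of the parallel group: R_p = 5.343 Ω.
V_A = 7.22 × 5.343/30.24 = 1.276 V.
Branch current I = V_A/R_A = 1.276/7.93 = 0.1609 A.

I ≈ 0.161 A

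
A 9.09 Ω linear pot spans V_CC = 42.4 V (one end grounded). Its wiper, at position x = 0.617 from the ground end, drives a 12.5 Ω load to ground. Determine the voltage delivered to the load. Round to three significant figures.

V_out ≈ 22.3 V

Split the track: R_lower = x·R_p = 5.609 Ω, R_upper = (1−x)·R_p = 3.481 Ω.
R_L loads the lower segment: effective lower R = 3.871 Ω.
Then V_out = V_CC · 3.871/(3.481 + 3.871) = 22.32 V.
(Unloaded: V_out = x·V_CC = 26.2 V.)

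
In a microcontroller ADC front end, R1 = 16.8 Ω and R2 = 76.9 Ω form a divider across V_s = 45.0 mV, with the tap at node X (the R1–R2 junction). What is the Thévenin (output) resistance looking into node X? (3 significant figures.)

R_th ≈ 13.8 Ω

Zeroing V_s shorts the top of R1 to ground, so R_th = R1 ‖ R2 = 13.79 Ω.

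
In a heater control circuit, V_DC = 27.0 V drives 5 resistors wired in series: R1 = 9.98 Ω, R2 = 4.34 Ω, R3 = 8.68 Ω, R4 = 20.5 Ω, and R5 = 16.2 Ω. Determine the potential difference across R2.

Total series resistance ΣR = 9.98 + 4.34 + 8.68 + 20.5 + 16.2 = 59.70 Ω.
Voltage divider: V = V_DC · (4.340 / 59.70) = 27.0 × 0.07270 = 1.963 V.

V ≈ 1.96 V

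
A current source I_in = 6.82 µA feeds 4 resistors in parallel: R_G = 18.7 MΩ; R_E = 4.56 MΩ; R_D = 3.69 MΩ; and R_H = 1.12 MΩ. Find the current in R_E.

Conductances: ΣG = 1/18.7 + 1/4.56 + 1/3.69 + 1/1.12 = 1.437 (1/MΩ).
Current divider: I(R_E) = I_in · G_k/ΣG = 6.82 × (0.2193/1.437) = 6.82 × 0.1526 = 1.041 µA.

I ≈ 1.04 µA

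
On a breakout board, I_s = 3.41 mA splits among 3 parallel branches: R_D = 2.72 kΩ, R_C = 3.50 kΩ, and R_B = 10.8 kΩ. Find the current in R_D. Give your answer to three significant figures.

I ≈ 1.68 mA

Conductances: ΣG = 1/2.72 + 1/3.50 + 1/10.8 = 0.7460 (1/kΩ).
Current divider: I(R_D) = I_s · G_k/ΣG = 3.41 × (0.3676/0.7460) = 3.41 × 0.4929 = 1.681 mA.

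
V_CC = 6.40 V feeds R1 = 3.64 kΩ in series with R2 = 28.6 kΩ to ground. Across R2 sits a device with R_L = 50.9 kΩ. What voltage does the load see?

V_out ≈ 5.34 V

First combine the lower leg with the load: R2 ‖ R_L = 18.31 kΩ.
Now apply the divider: V_out = 6.40 × 0.8342 = 5.339 V.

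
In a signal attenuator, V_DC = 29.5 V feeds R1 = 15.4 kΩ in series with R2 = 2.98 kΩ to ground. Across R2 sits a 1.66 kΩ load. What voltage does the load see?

The load sits in parallel with R2, giving an effective lower resistance R2' = R2·R_L/(R2+R_L) = 1.066 kΩ.
Then V_out = V_DC · R2'/(R1 + R2') = 29.5 × 1.066/16.47 = 1.910 V.

V_out ≈ 1.91 V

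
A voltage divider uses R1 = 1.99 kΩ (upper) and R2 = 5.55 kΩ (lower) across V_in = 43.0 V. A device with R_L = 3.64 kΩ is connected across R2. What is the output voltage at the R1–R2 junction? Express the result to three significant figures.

V_out ≈ 22.6 V

R2 ‖ R_L = (5.55 × 3.64)/(5.55 + 3.64) = 2.198 kΩ.
Then V_out = V_in · R2'/(R1 + R2') = 43.0 × 2.198/4.188 = 22.57 V.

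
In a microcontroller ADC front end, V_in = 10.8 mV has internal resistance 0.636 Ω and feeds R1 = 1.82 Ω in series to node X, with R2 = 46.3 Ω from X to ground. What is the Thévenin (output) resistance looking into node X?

R1' = 0.636 + 1.82 = 2.456 Ω (source resistance + R1).
With V_in suppressed (replaced by a short), R_th = R1' ‖ R2 = (2.456 × 46.3)/(2.456 + 46.3) = 2.332 Ω.

R_th ≈ 2.33 Ω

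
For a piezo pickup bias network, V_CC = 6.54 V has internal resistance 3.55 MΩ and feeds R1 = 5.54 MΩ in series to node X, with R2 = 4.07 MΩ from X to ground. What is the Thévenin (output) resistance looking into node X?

R_th ≈ 2.81 MΩ

R1' = 3.55 + 5.54 = 9.090 MΩ (source resistance + R1).
Looking into X with the source shorted: R_th = R1'·R2/(R1'+R2) = 9.090 × 4.07/13.16 = 2.811 MΩ.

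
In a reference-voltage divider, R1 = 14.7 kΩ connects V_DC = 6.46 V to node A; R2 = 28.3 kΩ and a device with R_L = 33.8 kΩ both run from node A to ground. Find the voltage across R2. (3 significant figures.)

V_out ≈ 3.31 V

First combine the lower leg with the load: R2 ‖ R_L = 15.40 kΩ.
Voltage divider with the loaded lower leg: V_out = 6.46 × 15.40/(14.7 + 15.40) = 6.46 × 0.5117 = 3.305 V.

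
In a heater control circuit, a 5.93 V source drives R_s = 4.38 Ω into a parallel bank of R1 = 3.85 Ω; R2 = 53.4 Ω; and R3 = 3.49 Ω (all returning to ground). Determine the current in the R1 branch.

I ≈ 0.443 A

Parallel bank: R_p = 1/(1/3.85 + 1/53.4 + 1/3.49) = 1.770 Ω.
Node voltage V_A = V_s · R_p/(R_s + R_p) = 5.93 × 0.2878 = 1.707 V.
I(R1) = V_A / R1 = 1.707/3.85 = 0.4433 A.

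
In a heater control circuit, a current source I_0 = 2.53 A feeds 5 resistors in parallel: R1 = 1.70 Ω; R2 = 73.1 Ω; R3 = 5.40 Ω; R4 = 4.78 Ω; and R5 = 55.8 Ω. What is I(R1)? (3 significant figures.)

I ≈ 1.47 A

Conductances: ΣG = 1/1.70 + 1/73.1 + 1/5.40 + 1/4.78 + 1/55.8 = 1.014 (1/Ω).
By the current-divider rule, I = I_0 · G_k/ΣG = 2.53 × 0.5800 = 1.467 A.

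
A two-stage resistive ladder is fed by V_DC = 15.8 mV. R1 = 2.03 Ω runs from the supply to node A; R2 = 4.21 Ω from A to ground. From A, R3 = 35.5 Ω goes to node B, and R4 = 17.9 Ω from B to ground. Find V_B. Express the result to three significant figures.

The second stage (R3 + R4 = 53.40 Ω) loads node A in parallel with R2.
Effective lower resistance at A: R2 ‖ 53.40 = 3.902 Ω.
V_A = 15.8 × 3.902/(2.03 + 3.902) = 10.39 mV.
Stage 2 is unloaded, so V_B = V_A · R4/(R3+R4) = 10.39 × 17.9/53.40 = 3.484 mV.

V_B ≈ 3.48 mV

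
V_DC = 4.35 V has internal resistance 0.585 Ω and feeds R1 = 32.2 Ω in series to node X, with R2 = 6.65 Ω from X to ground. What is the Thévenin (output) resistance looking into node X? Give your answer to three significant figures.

R_th ≈ 5.53 Ω

R1' = 0.585 + 32.2 = 32.79 Ω (source resistance + R1).
Looking into X with the source shorted: R_th = R1'·R2/(R1'+R2) = 32.79 × 6.65/39.44 = 5.529 Ω.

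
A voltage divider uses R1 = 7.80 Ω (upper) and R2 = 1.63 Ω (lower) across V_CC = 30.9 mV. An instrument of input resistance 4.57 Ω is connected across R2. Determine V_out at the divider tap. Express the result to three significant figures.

V_out ≈ 4.12 mV

The load sits in parallel with R2, giving an effective lower resistance R2' = R2·R_L/(R2+R_L) = 1.201 Ω.
Voltage divider with the loaded lower leg: V_out = 30.9 × 1.201/(7.80 + 1.201) = 30.9 × 0.1335 = 4.124 mV.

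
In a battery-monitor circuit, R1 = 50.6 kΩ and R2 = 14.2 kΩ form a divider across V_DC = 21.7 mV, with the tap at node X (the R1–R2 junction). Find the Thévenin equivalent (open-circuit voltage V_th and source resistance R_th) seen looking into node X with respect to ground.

Open-circuit (no load on X): V_th = V_DC · R2/(R1 + R2) = 21.7 × 14.2/(50.60 + 14.2) = 4.755 mV.
With V_DC suppressed (replaced by a short), R_th = R1 ‖ R2 = (50.60 × 14.2)/(50.60 + 14.2) = 11.09 kΩ.

V_th ≈ 4.76 mV, R_th ≈ 11.1 kΩ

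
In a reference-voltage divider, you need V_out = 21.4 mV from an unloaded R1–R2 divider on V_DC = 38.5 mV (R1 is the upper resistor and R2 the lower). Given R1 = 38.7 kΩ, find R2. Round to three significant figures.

R2 ≈ 48.4 kΩ

Required fraction k = V_out/V_DC = 0.5558.
R2 = R1 · 0.5558/(1 − 0.5558) = 48.43 kΩ.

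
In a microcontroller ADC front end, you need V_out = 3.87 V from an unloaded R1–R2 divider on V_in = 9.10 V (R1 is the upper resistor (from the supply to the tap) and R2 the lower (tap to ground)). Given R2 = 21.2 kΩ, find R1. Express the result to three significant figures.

The divider ratio is R2/(R1+R2) = 3.87/9.10 = 0.4253.
So R1 = R2 · (V_in/V_out − 1) = 21.2 × (9.10/3.87 − 1) = 21.2 × 1.351 = 28.65 kΩ.

R1 ≈ 28.7 kΩ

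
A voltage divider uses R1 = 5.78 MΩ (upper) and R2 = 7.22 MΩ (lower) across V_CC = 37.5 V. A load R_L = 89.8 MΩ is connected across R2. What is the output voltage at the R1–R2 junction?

The load sits in parallel with R2, giving an effective lower resistance R2' = R2·R_L/(R2+R_L) = 6.683 MΩ.
Then V_out = V_CC · R2'/(R1 + R2') = 37.5 × 6.683/12.46 = 20.11 V.

V_out ≈ 20.1 V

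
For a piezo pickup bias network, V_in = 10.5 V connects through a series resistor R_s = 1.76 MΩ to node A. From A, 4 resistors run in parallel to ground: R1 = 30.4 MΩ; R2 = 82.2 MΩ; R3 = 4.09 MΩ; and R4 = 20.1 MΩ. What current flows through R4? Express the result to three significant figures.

Equivalent of the parallel group: R_p = 2.947 MΩ.
V_A by voltage divider: V_A = 10.5 × 2.947/(1.76 + 2.947) = 6.574 V.
Branch current I = V_A/R4 = 6.574/20.1 = 0.3271 µA.

I ≈ 0.327 µA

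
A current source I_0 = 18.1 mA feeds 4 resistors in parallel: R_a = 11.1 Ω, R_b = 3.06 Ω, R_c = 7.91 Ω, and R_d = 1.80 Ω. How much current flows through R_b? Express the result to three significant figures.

I ≈ 5.38 mA

Total conductance ΣG = 1/11.1 + 1/3.06 + 1/7.91 + 1/1.80 = 1.099 (units of 1/Ω).
By the current-divider rule, I = I_0 · G_k/ΣG = 18.1 × 0.2974 = 5.383 mA.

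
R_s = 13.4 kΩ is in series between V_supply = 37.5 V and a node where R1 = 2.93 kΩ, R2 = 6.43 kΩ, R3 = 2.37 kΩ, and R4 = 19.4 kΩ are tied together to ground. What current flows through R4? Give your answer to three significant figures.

I ≈ 0.138 mA

Equivalent of the parallel group: R_p = 1.031 kΩ.
V_A by voltage divider: V_A = 37.5 × 1.031/(13.4 + 1.031) = 2.678 V.
Branch current I = V_A/R4 = 2.678/19.4 = 0.1381 mA.
(Equivalently: I_total = 2.599 mA, then current-divider fraction G_k/ΣG = 0.05312.)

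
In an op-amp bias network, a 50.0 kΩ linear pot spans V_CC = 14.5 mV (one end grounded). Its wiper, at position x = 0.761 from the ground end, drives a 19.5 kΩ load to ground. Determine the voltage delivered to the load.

V_out ≈ 7.53 mV

Split the track: R_lower = x·R_p = 38.05 kΩ, R_upper = (1−x)·R_p = 11.95 kΩ.
Lower segment in parallel with the load: 38.05 ‖ 19.5 = 12.89 kΩ.
Then V_out = V_CC · 12.89/(11.95 + 12.89) = 7.525 mV.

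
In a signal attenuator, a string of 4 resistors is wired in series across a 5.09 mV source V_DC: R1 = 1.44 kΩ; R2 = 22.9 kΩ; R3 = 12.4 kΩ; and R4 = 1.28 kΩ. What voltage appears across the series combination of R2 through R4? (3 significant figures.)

V ≈ 4.90 mV

Total series resistance ΣR = 1.44 + 22.9 + 12.4 + 1.28 = 38.02 kΩ.
R_{R2..R4} = 22.9 + 12.4 + 1.28 = 36.58 kΩ.
Voltage divider: V = V_DC · (36.58 / 38.02) = 5.09 × 0.9621 = 4.897 mV.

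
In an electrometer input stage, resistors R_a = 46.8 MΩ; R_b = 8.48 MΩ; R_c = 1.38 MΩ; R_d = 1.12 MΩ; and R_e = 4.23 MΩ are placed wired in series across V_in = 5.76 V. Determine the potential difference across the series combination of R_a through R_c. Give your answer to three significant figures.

V ≈ 5.26 V

ΣR = 46.8 + 8.48 + 1.38 + 1.12 + 4.23 = 62.01 MΩ.
R_{R_a..R_c} = 46.8 + 8.48 + 1.38 = 56.66 MΩ.
Voltage divider: V = V_in · (56.66 / 62.01) = 5.76 × 0.9137 = 5.263 V.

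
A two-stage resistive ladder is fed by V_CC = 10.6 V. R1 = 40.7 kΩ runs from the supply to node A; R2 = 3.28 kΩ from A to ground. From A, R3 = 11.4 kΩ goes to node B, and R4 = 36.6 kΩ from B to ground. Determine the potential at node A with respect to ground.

Looking into the second stage from A: R3 + R4 = 48.00 kΩ appears in parallel with R2.
R2 ‖ (R3+R4) = 3.070 kΩ.
So V_A = 10.6 × 0.07014 = 0.7435 V.

V_A ≈ 0.744 V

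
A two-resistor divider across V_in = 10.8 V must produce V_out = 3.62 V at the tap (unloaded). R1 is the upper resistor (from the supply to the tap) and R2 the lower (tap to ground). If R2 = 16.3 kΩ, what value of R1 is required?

V_out/V_in = R2/(R1+R2) = 0.3352.
Rearranging, R1 = R2·(1−k)/k = 16.3 × 1.983 = 32.33 kΩ.

R1 ≈ 32.3 kΩ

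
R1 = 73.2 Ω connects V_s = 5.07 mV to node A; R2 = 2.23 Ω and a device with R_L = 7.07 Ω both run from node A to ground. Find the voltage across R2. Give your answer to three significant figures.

V_out ≈ 0.115 mV

R2 ‖ R_L = (2.23 × 7.07)/(2.23 + 7.07) = 1.695 Ω.
Voltage divider with the loaded lower leg: V_out = 5.07 × 1.695/(73.2 + 1.695) = 5.07 × 0.02264 = 0.1148 mV.
(Unloaded it would be 0.150 mV; the load pulls it down.)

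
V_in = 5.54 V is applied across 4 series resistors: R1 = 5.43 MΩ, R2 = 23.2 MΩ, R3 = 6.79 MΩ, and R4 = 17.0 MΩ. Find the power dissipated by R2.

Series current I = V_in/ΣR = 5.54/52.42 = 0.1057 µA.
P = I²R = 0.01117 × 23.2 = 0.2591 µW.

P ≈ 0.259 µW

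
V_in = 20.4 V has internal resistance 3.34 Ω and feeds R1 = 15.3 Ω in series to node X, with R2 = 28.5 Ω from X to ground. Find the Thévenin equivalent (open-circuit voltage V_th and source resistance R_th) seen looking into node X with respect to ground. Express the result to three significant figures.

V_th ≈ 12.3 V, R_th ≈ 11.3 Ω

R1' = 3.34 + 15.3 = 18.64 Ω (source resistance + R1).
Open-circuit (no load on X): V_th = V_in · R2/(R1' + R2) = 20.4 × 28.5/(18.64 + 28.5) = 12.33 V.
With V_in suppressed (replaced by a short), R_th = R1' ‖ R2 = (18.64 × 28.5)/(18.64 + 28.5) = 11.27 Ω.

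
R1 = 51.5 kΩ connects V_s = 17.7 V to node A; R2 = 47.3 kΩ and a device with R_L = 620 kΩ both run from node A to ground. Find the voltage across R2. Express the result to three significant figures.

The load sits in parallel with R2, giving an effective lower resistance R2' = R2·R_L/(R2+R_L) = 43.95 kΩ.
Voltage divider with the loaded lower leg: V_out = 17.7 × 43.95/(51.5 + 43.95) = 17.7 × 0.4604 = 8.150 V.

V_out ≈ 8.15 V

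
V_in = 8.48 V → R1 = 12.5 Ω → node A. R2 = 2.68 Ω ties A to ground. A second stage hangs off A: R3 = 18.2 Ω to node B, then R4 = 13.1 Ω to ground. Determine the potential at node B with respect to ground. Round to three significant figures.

V_B ≈ 0.585 V

The second stage (R3 + R4 = 31.30 Ω) loads node A in parallel with R2.
R2 ‖ (R3+R4) = 2.469 Ω.
First divider: V_A = V_in · 2.469/(12.5 + 2.469) = 1.399 V.
Then the unloaded second divider: V_B = V_A × R4/(R3+R4) = 1.399 × 0.4185 = 0.5853 V.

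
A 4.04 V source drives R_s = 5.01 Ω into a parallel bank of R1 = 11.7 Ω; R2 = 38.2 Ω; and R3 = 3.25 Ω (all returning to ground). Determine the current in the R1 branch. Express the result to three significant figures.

I ≈ 0.111 A

Combine the parallel branches: R_p = (1/11.7 + 1/38.2 + 1/3.25)⁻¹ = 2.385 Ω.
V_A = 4.04 × 2.385/7.395 = 1.303 V.
Branch current I = V_A/R1 = 1.303/11.7 = 0.1114 A.
(Equivalently: I_total = 0.5463 A, then current-divider fraction G_k/ΣG = 0.2038.)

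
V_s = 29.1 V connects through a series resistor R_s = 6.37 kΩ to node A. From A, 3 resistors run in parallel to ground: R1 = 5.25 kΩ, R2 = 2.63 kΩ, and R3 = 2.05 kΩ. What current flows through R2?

I ≈ 1.43 mA

Parallel bank: R_p = 1/(1/5.25 + 1/2.63 + 1/2.05) = 0.9447 kΩ.
Node voltage V_A = V_s · R_p/(R_s + R_p) = 29.1 × 0.1292 = 3.758 V.
Branch current I = V_A/R2 = 3.758/2.63 = 1.429 mA.
(Check via current divider: I_total = 3.978 mA; share G_k/ΣG = 0.3592 → same result.)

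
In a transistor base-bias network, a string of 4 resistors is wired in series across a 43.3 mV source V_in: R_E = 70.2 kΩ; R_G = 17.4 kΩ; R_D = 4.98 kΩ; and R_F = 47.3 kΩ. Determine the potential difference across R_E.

Series total: ΣR = 70.2 + 17.4 + 4.98 + 47.3 = 139.9 kΩ.
V = V_in · R/ΣR = 43.3 × 0.5019 = 21.73 mV.

V ≈ 21.7 mV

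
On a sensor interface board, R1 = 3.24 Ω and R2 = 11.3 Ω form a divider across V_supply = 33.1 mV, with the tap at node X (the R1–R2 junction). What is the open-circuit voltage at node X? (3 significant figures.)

Open-circuit (no load on X): V_th = V_supply · R2/(R1 + R2) = 33.1 × 11.3/(3.240 + 11.3) = 25.72 mV.

V_th ≈ 25.7 mV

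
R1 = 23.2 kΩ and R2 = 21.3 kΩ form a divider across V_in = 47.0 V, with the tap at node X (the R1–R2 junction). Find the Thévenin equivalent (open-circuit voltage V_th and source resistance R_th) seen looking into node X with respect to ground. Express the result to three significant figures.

Open-circuit (no load on X): V_th = V_in · R2/(R1 + R2) = 47.0 × 21.3/(23.20 + 21.3) = 22.50 V.
With V_in suppressed (replaced by a short), R_th = R1 ‖ R2 = (23.20 × 21.3)/(23.20 + 21.3) = 11.10 kΩ.

V_th ≈ 22.5 V, R_th ≈ 11.1 kΩ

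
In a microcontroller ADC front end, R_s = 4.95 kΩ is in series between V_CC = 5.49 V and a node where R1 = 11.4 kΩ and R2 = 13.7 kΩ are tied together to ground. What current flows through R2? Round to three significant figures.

I ≈ 0.223 mA

Parallel bank: R_p = 1/(1/11.4 + 1/13.7) = 6.222 kΩ.
V_A by voltage divider: V_A = 5.49 × 6.222/(4.95 + 6.222) = 3.058 V.
I(R2) = V_A / R2 = 3.058/13.7 = 0.2232 mA.
(Equivalently: I_total = 0.4914 mA, then current-divider fraction G_k/ΣG = 0.4542.)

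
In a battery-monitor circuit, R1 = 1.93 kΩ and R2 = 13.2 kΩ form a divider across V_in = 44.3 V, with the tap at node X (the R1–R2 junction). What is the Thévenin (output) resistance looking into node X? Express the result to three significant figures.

R_th ≈ 1.68 kΩ

Zeroing V_in shorts the top of R1 to ground, so R_th = R1 ‖ R2 = 1.684 kΩ.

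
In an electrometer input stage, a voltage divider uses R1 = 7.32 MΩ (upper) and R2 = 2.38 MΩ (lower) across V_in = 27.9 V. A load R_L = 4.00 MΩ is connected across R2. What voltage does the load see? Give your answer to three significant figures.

The load sits in parallel with R2, giving an effective lower resistance R2' = R2·R_L/(R2+R_L) = 1.492 MΩ.
Then V_out = V_in · R2'/(R1 + R2') = 27.9 × 1.492/8.812 = 4.724 V.
(Unloaded it would be 6.85 V; the load pulls it down.)

V_out ≈ 4.72 V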